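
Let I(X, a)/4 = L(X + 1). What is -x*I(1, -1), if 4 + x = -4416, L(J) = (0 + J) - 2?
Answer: 0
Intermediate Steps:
L(J) = -2 + J (L(J) = J - 2 = -2 + J)
I(X, a) = -4 + 4*X (I(X, a) = 4*(-2 + (X + 1)) = 4*(-2 + (1 + X)) = 4*(-1 + X) = -4 + 4*X)
x = -4420 (x = -4 - 4416 = -4420)
-x*I(1, -1) = -(-4420)*(-4 + 4*1) = -(-4420)*(-4 + 4) = -(-4420)*0 = -1*0 = 0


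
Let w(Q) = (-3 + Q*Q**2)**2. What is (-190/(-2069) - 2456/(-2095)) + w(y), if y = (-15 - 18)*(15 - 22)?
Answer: 658591598054272407434/4334555 ≈ 1.5194e+14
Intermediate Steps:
y = 231 (y = -33*(-7) = 231)
w(Q) = (-3 + Q**3)**2
(-190/(-2069) - 2456/(-2095)) + w(y) = (-190/(-2069) - 2456/(-2095)) + (-3 + 231**3)**2 = (-190*(-1/2069) - 2456*(-1/2095)) + (-3 + 12326391)**2 = (190/2069 + 2456/2095) + 12326388**2 = 5479514/4334555 + 151939841126544 = 658591598054272407434/4334555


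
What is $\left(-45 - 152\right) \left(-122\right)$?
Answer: $24034$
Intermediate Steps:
$\left(-45 - 152\right) \left(-122\right) = \left(-197\right) \left(-122\right) = 24034$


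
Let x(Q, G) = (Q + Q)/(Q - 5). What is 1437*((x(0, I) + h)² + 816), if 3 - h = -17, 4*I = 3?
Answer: 1747392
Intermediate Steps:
I = ¾ (I = (¼)*3 = ¾ ≈ 0.75000)
h = 20 (h = 3 - 1*(-17) = 3 + 17 = 20)
x(Q, G) = 2*Q/(-5 + Q) (x(Q, G) = (2*Q)/(-5 + Q) = 2*Q/(-5 + Q))
1437*((x(0, I) + h)² + 816) = 1437*((2*0/(-5 + 0) + 20)² + 816) = 1437*((2*0/(-5) + 20)² + 816) = 1437*((2*0*(-⅕) + 20)² + 816) = 1437*((0 + 20)² + 816) = 1437*(20² + 816) = 1437*(400 + 816) = 1437*1216 = 1747392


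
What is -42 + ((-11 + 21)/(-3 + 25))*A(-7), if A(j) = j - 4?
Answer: -47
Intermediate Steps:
A(j) = -4 + j
-42 + ((-11 + 21)/(-3 + 25))*A(-7) = -42 + ((-11 + 21)/(-3 + 25))*(-4 - 7) = -42 + (10/22)*(-11) = -42 + (10*(1/22))*(-11) = -42 + (5/11)*(-11) = -42 - 5 = -47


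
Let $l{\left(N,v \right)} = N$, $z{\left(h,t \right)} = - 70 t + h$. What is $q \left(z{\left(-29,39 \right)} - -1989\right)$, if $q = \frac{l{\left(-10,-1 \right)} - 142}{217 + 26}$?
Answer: $\frac{117040}{243} \approx 481.65$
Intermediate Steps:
$z{\left(h,t \right)} = h - 70 t$
$q = - \frac{152}{243}$ ($q = \frac{-10 - 142}{217 + 26} = - \frac{152}{243} \approx -0.62551$)
$q \left(z{\left(-29,39 \right)} - -1989\right) = - \frac{152 \left(\left(-29 - 2730\right) - -1989\right)}{243} = - \frac{152 \left(\left(-29 - 2730\right) + 1989\right)}{243} = - \frac{152 \left(-2759 + 1989\right)}{243} = \left(- \frac{152}{243}\right) \left(-770\right) = \frac{117040}{243}$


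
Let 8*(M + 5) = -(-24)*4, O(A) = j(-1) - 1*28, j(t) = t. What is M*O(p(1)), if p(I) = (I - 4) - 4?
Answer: -203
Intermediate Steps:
p(I) = -8 + I (p(I) = (-4 + I) - 4 = -8 + I)
O(A) = -29 (O(A) = -1 - 1*28 = -1 - 28 = -29)
M = 7 (M = -5 + (-(-24)*4)/8 = -5 + (-6*(-16))/8 = -5 + (⅛)*96 = -5 + 12 = 7)
M*O(p(1)) = 7*(-29) = -203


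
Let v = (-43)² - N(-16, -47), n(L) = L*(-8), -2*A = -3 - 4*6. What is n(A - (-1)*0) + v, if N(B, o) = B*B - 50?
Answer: 1535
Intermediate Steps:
A = 27/2 (A = -(-3 - 4*6)/2 = -(-3 - 24)/2 = -½*(-27) = 27/2 ≈ 13.500)
n(L) = -8*L
N(B, o) = -50 + B² (N(B, o) = B² - 50 = -50 + B²)
v = 1643 (v = (-43)² - (-50 + (-16)²) = 1849 - (-50 + 256) = 1849 - 1*206 = 1849 - 206 = 1643)
n(A - (-1)*0) + v = -8*(27/2 - (-1)*0) + 1643 = -8*(27/2 - 1*0) + 1643 = -8*(27/2 + 0) + 1643 = -8*27/2 + 1643 = -108 + 1643 = 1535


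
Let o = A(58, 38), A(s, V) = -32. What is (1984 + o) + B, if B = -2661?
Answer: -709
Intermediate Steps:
o = -32
(1984 + o) + B = (1984 - 32) - 2661 = 1952 - 2661 = -709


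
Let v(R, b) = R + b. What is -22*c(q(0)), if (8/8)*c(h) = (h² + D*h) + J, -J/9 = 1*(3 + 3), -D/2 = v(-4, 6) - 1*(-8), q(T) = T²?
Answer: 1188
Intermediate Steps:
D = -20 (D = -2*((-4 + 6) - 1*(-8)) = -2*(2 + 8) = -2*10 = -20)
J = -54 (J = -9*(3 + 3) = -9*6 = -54)
c(h) = -54 + h² - 20*h (c(h) = (h² - 20*h) - 54 = -54 + h² - 20*h)
-22*c(q(0)) = -22*(-54 + (0²)² - 20*0²) = -22*(-54 + 0² - 20*0) = -22*(-54 + 0 + 0) = -22*(-54) = 1188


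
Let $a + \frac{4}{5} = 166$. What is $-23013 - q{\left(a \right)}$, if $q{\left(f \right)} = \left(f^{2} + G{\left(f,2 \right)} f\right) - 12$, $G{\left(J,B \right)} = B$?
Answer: $- \frac{1265561}{25} \approx -50622.0$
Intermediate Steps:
$a = \frac{826}{5}$ ($a = - \frac{4}{5} + 166 = \frac{826}{5} \approx 165.2$)
$q{\left(f \right)} = -12 + f^{2} + 2 f$ ($q{\left(f \right)} = \left(f^{2} + 2 f\right) - 12 = -12 + f^{2} + 2 f$)
$-23013 - q{\left(a \right)} = -23013 - \left(-12 + \left(\frac{826}{5}\right)^{2} + 2 \cdot \frac{826}{5}\right) = -23013 - \left(-12 + \frac{682276}{25} + \frac{1652}{5}\right) = -23013 - \frac{690236}{25} = - \frac{1265561}{25}$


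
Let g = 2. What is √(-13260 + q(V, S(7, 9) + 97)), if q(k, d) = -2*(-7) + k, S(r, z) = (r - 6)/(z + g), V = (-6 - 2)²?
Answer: 13*I*√78 ≈ 114.81*I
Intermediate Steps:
V = 64 (V = (-8)² = 64)
S(r, z) = (-6 + r)/(2 + z) (S(r, z) = (r - 6)/(z + 2) = (-6 + r)/(2 + z))
q(k, d) = 14 + k
√(-13260 + q(V, S(7, 9) + 97)) = √(-13260 + (14 + 64)) = √(-13260 + 78) = √(-13182) = 13*I*√78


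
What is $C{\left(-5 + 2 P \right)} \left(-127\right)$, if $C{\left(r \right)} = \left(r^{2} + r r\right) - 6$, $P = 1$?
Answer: $-1524$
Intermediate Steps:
$C{\left(r \right)} = -6 + 2 r^{2}$ ($C{\left(r \right)} = \left(r^{2} + r^{2}\right) - 6 = 2 r^{2} - 6 = -6 + 2 r^{2}$)
$C{\left(-5 + 2 P \right)} \left(-127\right) = \left(-6 + 2 \left(-5 + 2 \cdot 1\right)^{2}\right) \left(-127\right) = \left(-6 + 2 \left(-5 + 2\right)^{2}\right) \left(-127\right) = \left(-6 + 2 \left(-3\right)^{2}\right) \left(-127\right) = \left(-6 + 2 \cdot 9\right) \left(-127\right) = \left(-6 + 18\right) \left(-127\right) = 12 \left(-127\right) = -1524$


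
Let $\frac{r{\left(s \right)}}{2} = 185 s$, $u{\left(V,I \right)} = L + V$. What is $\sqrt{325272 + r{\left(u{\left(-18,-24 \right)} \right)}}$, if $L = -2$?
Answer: $4 \sqrt{19867} \approx 563.8$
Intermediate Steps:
$u{\left(V,I \right)} = -2 + V$
$r{\left(s \right)} = 370 s$ ($r{\left(s \right)} = 2 \cdot 185 s = 370 s$)
$\sqrt{325272 + r{\left(u{\left(-18,-24 \right)} \right)}} = \sqrt{325272 + 370 \left(-2 - 18\right)} = \sqrt{325272 + 370 \left(-20\right)} = \sqrt{325272 - 7400} = \sqrt{317872} = 4 \sqrt{19867}$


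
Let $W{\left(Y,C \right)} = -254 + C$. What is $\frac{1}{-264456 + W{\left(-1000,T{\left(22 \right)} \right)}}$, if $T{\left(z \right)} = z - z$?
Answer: $- \frac{1}{264710} \approx -3.7777 \cdot 10^{-6}$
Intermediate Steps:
$T{\left(z \right)} = 0$
$\frac{1}{-264456 + W{\left(-1000,T{\left(22 \right)} \right)}} = \frac{1}{-264456 + \left(-254 + 0\right)} = \frac{1}{-264456 - 254} = \frac{1}{-264710} = - \frac{1}{264710}$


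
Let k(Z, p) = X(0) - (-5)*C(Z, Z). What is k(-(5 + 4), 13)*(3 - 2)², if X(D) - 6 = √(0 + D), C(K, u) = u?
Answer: -39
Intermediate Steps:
X(D) = 6 + √D (X(D) = 6 + √(0 + D) = 6 + √D)
k(Z, p) = 6 + 5*Z (k(Z, p) = (6 + √0) - (-5)*Z = (6 + 0) + 5*Z = 6 + 5*Z)
k(-(5 + 4), 13)*(3 - 2)² = (6 + 5*(-(5 + 4)))*(3 - 2)² = (6 + 5*(-1*9))*1² = (6 + 5*(-9))*1 = (6 - 45)*1 = -39*1 = -39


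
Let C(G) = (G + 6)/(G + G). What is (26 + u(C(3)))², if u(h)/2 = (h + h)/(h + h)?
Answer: 784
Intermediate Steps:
C(G) = (6 + G)/(2*G) (C(G) = (6 + G)/((2*G)) = (6 + G)*(1/(2*G)) = (6 + G)/(2*G))
u(h) = 2 (u(h) = 2*((h + h)/(h + h)) = 2*((2*h)/((2*h))) = 2*((2*h)*(1/(2*h))) = 2*1 = 2)
(26 + u(C(3)))² = (26 + 2)² = 28² = 784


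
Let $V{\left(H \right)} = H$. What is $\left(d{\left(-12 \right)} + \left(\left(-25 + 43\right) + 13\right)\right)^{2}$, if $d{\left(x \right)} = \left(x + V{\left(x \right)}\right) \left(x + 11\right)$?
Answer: $3025$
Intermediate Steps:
$d{\left(x \right)} = 2 x \left(11 + x\right)$ ($d{\left(x \right)} = \left(x + x\right) \left(x + 11\right) = 2 x \left(11 + x\right)$)
$\left(d{\left(-12 \right)} + \left(\left(-25 + 43\right) + 13\right)\right)^{2} = \left(2 \left(-12\right) \left(11 - 12\right) + \left(\left(-25 + 43\right) + 13\right)\right)^{2} = \left(2 \left(-12\right) \left(-1\right) + \left(18 + 13\right)\right)^{2} = \left(24 + 31\right)^{2} = 55^{2} = 3025$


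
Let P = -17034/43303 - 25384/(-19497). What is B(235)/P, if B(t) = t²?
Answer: 46625285187975/767091454 ≈ 60782.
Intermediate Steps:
P = 767091454/844278591 (P = -17034*1/43303 - 25384*(-1/19497) = -17034/43303 + 25384/19497 = 767091454/844278591 ≈ 0.90858)
B(235)/P = 235²/(767091454/844278591) = 55225*(844278591/767091454) = 46625285187975/767091454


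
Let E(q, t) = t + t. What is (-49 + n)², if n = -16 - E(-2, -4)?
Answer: 3249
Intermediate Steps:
E(q, t) = 2*t
n = -8 (n = -16 - 2*(-4) = -16 - 1*(-8) = -16 + 8 = -8)
(-49 + n)² = (-49 - 8)² = (-57)² = 3249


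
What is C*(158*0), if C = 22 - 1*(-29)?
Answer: 0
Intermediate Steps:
C = 51 (C = 22 + 29 = 51)
C*(158*0) = 51*(158*0) = 51*0 = 0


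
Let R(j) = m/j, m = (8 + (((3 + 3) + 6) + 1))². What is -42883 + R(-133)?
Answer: -814840/19 ≈ -42886.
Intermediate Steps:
m = 441 (m = (8 + ((6 + 6) + 1))² = (8 + (12 + 1))² = (8 + 13)² = 21² = 441)
R(j) = 441/j
-42883 + R(-133) = -42883 + 441/(-133) = -42883 + 441*(-1/133) = -42883 - 63/19 = -814840/19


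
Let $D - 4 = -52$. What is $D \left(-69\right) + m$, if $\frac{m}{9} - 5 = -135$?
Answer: $2142$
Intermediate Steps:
$m = -1170$ ($m = 45 + 9 \left(-135\right) = 45 - 1215 = -1170$)
$D = -48$ ($D = 4 - 52 = -48$)
$D \left(-69\right) + m = \left(-48\right) \left(-69\right) - 1170 = 3312 - 1170 = 2142$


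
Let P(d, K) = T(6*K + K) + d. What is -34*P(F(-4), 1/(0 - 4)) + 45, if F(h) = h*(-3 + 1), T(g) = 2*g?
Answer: -108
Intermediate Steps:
F(h) = -2*h (F(h) = h*(-2) = -2*h)
P(d, K) = d + 14*K (P(d, K) = 2*(6*K + K) + d = 2*(7*K) + d = 14*K + d = d + 14*K)
-34*P(F(-4), 1/(0 - 4)) + 45 = -34*(-2*(-4) + 14/(0 - 4)) + 45 = -34*(8 + 14/(-4)) + 45 = -34*(8 + 14*(-¼)) + 45 = -34*(8 - 7/2) + 45 = -34*9/2 + 45 = -153 + 45 = -108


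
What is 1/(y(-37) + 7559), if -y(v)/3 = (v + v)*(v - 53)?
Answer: -1/12421 ≈ -8.0509e-5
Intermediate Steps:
y(v) = -6*v*(-53 + v) (y(v) = -3*(v + v)*(v - 53) = -3*2*v*(-53 + v) = -6*v*(-53 + v))
1/(y(-37) + 7559) = 1/(6*(-37)*(53 - 1*(-37)) + 7559) = 1/(6*(-37)*(53 + 37) + 7559) = 1/(6*(-37)*90 + 7559) = 1/(-19980 + 7559) = 1/(-12421) = -1/12421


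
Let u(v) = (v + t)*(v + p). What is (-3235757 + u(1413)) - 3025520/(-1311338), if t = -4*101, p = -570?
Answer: -1563880515970/655669 ≈ -2.3852e+6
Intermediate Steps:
t = -404
u(v) = (-570 + v)*(-404 + v) (u(v) = (v - 404)*(v - 570) = (-404 + v)*(-570 + v) = (-570 + v)*(-404 + v))
(-3235757 + u(1413)) - 3025520/(-1311338) = (-3235757 + (230280 + 1413² - 974*1413)) - 3025520/(-1311338) = (-3235757 + (230280 + 1996569 - 1376262)) - 3025520*(-1/1311338) = (-3235757 + 850587) + 1512760/655669 = -2385170 + 1512760/655669 = -1563880515970/655669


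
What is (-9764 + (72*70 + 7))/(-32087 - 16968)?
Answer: 4717/49055 ≈ 0.096157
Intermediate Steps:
(-9764 + (72*70 + 7))/(-32087 - 16968) = (-9764 + (5040 + 7))/(-49055) = (-9764 + 5047)*(-1/49055) = -4717*(-1/49055) = 4717/49055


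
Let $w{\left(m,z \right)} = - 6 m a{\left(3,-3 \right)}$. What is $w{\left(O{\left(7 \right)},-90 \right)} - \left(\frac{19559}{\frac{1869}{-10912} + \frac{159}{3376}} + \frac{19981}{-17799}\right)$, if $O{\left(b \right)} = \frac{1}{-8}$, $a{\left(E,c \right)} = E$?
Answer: $\frac{1068752388665521}{6785477172} \approx 1.5751 \cdot 10^{5}$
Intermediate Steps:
$O{\left(b \right)} = - \frac{1}{8}$
$w{\left(m,z \right)} = - 18 m$ ($w{\left(m,z \right)} = - 6 m 3 = - 18 m$)
$w{\left(O{\left(7 \right)},-90 \right)} - \left(\frac{19559}{\frac{1869}{-10912} + \frac{159}{3376}} + \frac{19981}{-17799}\right) = \left(-18\right) \left(- \frac{1}{8}\right) - \left(\frac{19559}{\frac{1869}{-10912} + \frac{159}{3376}} + \frac{19981}{-17799}\right) = \frac{9}{4} - \left(\frac{19559}{1869 \left(- \frac{1}{10912}\right) + 159 \cdot \frac{1}{3376}} + 19981 \left(- \frac{1}{17799}\right)\right) = \frac{9}{4} - \left(\frac{19559}{- \frac{1869}{10912} + \frac{159}{3376}} - \frac{19981}{17799}\right) = \frac{9}{4} - \left(\frac{19559}{- \frac{285921}{2302432}} - \frac{19981}{17799}\right) = \frac{9}{4} - \left(19559 \left(- \frac{2302432}{285921}\right) - \frac{19981}{17799}\right) = \frac{9}{4} - \left(- \frac{45033267488}{285921} - \frac{19981}{17799}\right) = \frac{9}{4} - - \frac{267184280335471}{1696369293} = \frac{9}{4} + \frac{267184280335471}{1696369293} = \frac{1068752388665521}{6785477172}$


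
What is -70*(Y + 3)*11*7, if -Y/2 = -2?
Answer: -37730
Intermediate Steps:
Y = 4 (Y = -2*(-2) = 4)
-70*(Y + 3)*11*7 = -70*(4 + 3)*11*7 = -70*7*11*7 = -5390*7 = -70*539 = -37730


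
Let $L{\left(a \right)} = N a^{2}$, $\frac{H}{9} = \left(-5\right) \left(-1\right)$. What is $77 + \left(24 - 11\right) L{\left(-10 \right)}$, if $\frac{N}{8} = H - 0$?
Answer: $468077$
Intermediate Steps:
$H = 45$ ($H = 9 \left(\left(-5\right) \left(-1\right)\right) = 9 \cdot 5 = 45$)
$N = 360$ ($N = 8 \left(45 - 0\right) = 8 \left(45 + 0\right) = 8 \cdot 45 = 360$)
$L{\left(a \right)} = 360 a^{2}$
$77 + \left(24 - 11\right) L{\left(-10 \right)} = 77 + \left(24 - 11\right) 360 \left(-10\right)^{2} = 77 + 13 \cdot 360 \cdot 100 = 77 + 13 \cdot 36000 = 77 + 468000 = 468077$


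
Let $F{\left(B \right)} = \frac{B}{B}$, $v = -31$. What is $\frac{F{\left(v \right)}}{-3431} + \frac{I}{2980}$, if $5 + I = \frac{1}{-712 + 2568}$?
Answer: $- \frac{37367129}{18976449280} \approx -0.0019691$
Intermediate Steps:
$F{\left(B \right)} = 1$
$I = - \frac{9279}{1856}$ ($I = -5 + \frac{1}{-712 + 2568} = -5 + \frac{1}{1856} = - \frac{9279}{1856} \approx -4.9995$)
$\frac{F{\left(v \right)}}{-3431} + \frac{I}{2980} = 1 \frac{1}{-3431} - \frac{9279}{1856 \cdot 2980} = 1 \left(- \frac{1}{3431}\right) - \frac{9279}{5530880} = - \frac{1}{3431} - \frac{9279}{5530880} = - \frac{37367129}{18976449280}$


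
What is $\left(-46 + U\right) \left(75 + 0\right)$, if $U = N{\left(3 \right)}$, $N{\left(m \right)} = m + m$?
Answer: $-3000$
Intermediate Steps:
$N{\left(m \right)} = 2 m$
$U = 6$ ($U = 2 \cdot 3 = 6$)
$\left(-46 + U\right) \left(75 + 0\right) = \left(-46 + 6\right) \left(75 + 0\right) = \left(-40\right) 75 = -3000$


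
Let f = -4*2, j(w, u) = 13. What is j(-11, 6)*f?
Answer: -104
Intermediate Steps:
f = -8
j(-11, 6)*f = 13*(-8) = -104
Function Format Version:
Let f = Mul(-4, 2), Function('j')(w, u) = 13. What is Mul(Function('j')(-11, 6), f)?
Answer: -104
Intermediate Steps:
f = -8
Mul(Function('j')(-11, 6), f) = Mul(13, -8) = -104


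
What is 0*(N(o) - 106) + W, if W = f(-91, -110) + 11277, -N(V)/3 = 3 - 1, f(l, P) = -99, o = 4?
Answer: 11178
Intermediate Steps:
N(V) = -6 (N(V) = -3*(3 - 1) = -3*2 = -6)
W = 11178 (W = -99 + 11277 = 11178)
0*(N(o) - 106) + W = 0*(-6 - 106) + 11178 = 0*(-112) + 11178 = 0 + 11178 = 11178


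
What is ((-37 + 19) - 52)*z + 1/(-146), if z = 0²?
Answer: -1/146 ≈ -0.0068493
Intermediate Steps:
z = 0
((-37 + 19) - 52)*z + 1/(-146) = ((-37 + 19) - 52)*0 + 1/(-146) = (-18 - 52)*0 - 1/146 = -70*0 - 1/146 = 0 - 1/146 = -1/146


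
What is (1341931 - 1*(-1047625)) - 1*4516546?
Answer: -2126990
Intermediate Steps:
(1341931 - 1*(-1047625)) - 1*4516546 = (1341931 + 1047625) - 4516546 = 2389556 - 4516546 = -2126990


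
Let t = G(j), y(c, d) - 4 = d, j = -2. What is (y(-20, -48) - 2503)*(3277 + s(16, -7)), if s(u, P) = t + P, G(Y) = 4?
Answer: -8338878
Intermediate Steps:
y(c, d) = 4 + d
t = 4
s(u, P) = 4 + P
(y(-20, -48) - 2503)*(3277 + s(16, -7)) = ((4 - 48) - 2503)*(3277 + (4 - 7)) = (-44 - 2503)*(3277 - 3) = -2547*3274 = -8338878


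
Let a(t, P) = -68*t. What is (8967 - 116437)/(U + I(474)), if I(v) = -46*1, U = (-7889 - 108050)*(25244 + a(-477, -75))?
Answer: 53735/3343680783 ≈ 1.6071e-5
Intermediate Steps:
U = -6687361520 (U = (-7889 - 108050)*(25244 - 68*(-477)) = -115939*(25244 + 32436) = -115939*57680 = -6687361520)
I(v) = -46
(8967 - 116437)/(U + I(474)) = (8967 - 116437)/(-6687361520 - 46) = -107470/(-6687361566) = -107470*(-1/6687361566) = 53735/3343680783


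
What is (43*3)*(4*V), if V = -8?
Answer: -4128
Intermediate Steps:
(43*3)*(4*V) = (43*3)*(4*(-8)) = 129*(-32) = -4128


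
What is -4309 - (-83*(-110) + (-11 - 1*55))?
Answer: -13373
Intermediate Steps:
-4309 - (-83*(-110) + (-11 - 1*55)) = -4309 - (9130 + (-11 - 55)) = -4309 - (9130 - 66) = -4309 - 1*9064 = -4309 - 9064 = -13373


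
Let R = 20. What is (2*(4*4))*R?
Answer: 640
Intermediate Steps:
(2*(4*4))*R = (2*(4*4))*20 = (2*16)*20 = 32*20 = 640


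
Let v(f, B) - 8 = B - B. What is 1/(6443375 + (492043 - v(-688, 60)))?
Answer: 1/6935410 ≈ 1.4419e-7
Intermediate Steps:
v(f, B) = 8 (v(f, B) = 8 + (B - B) = 8 + 0 = 8)
1/(6443375 + (492043 - v(-688, 60))) = 1/(6443375 + (492043 - 1*8)) = 1/(6443375 + (492043 - 8)) = 1/(6443375 + 492035) = 1/6935410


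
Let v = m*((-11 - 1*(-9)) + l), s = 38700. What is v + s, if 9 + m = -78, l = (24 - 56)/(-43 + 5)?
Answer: 737214/19 ≈ 38801.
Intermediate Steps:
l = 16/19 (l = -32/(-38) = -32*(-1/38) = 16/19 ≈ 0.84210)
m = -87 (m = -9 - 78 = -87)
v = 1914/19 (v = -87*((-11 - 1*(-9)) + 16/19) = -87*((-11 + 9) + 16/19) = -87*(-2 + 16/19) = -87*(-22/19) = 1914/19 ≈ 100.74)
v + s = 1914/19 + 38700 = 737214/19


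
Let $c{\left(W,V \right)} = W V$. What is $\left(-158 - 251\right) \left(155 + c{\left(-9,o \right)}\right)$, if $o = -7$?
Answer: $-89162$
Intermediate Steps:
$c{\left(W,V \right)} = V W$
$\left(-158 - 251\right) \left(155 + c{\left(-9,o \right)}\right) = \left(-158 - 251\right) \left(155 - -63\right) = - 409 \left(155 + 63\right) = \left(-409\right) 218 = -89162$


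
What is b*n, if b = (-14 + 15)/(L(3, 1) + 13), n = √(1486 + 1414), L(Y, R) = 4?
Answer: 10*√29/17 ≈ 3.1677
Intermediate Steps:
n = 10*√29 (n = √2900 = 10*√29 ≈ 53.852)
b = 1/17 (b = (-14 + 15)/(4 + 13) = 1/17 ≈ 0.058824)
b*n = (10*√29)/17 = 10*√29/17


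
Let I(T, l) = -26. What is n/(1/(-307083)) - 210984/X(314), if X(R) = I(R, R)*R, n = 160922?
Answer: -100858893830820/2041 ≈ -4.9416e+10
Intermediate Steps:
X(R) = -26*R
n/(1/(-307083)) - 210984/X(314) = 160922/(1/(-307083)) - 210984/((-26*314)) = 160922/(-1/307083) - 210984/(-8164) = 160922*(-307083) - 210984*(-1/8164) = -49416410526 + 52746/2041 = -100858893830820/2041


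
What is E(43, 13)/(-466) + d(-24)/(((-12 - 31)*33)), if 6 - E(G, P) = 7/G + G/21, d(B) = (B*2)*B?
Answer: -1897733/2314389 ≈ -0.81997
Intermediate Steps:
d(B) = 2*B² (d(B) = (2*B)*B = 2*B²)
E(G, P) = 6 - 7/G - G/21 (E(G, P) = 6 - (7/G + G/21) = 6 + (-7/G - G/21) = 6 - 7/G - G/21)
E(43, 13)/(-466) + d(-24)/(((-12 - 31)*33)) = (6 - 7/43 - 1/21*43)/(-466) + (2*(-24)²)/(((-12 - 31)*33)) = (6 - 7*1/43 - 43/21)*(-1/466) + (2*576)/((-43*33)) = (6 - 7/43 - 43/21)*(-1/466) + 1152/(-1419) = (3422/903)*(-1/466) + 1152*(-1/1419) = -1711/210399 - 384/473 = -1897733/2314389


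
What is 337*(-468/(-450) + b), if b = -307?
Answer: -2577713/25 ≈ -1.0311e+5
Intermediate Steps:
337*(-468/(-450) + b) = 337*(-468/(-450) - 307) = 337*(-468*(-1/450) - 307) = 337*(26/25 - 307) = 337*(-7649/25) = -2577713/25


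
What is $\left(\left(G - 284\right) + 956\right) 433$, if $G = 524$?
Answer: $517868$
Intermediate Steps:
$\left(\left(G - 284\right) + 956\right) 433 = \left(\left(524 - 284\right) + 956\right) 433 = \left(240 + 956\right) 433 = 1196 \cdot 433 = 517868$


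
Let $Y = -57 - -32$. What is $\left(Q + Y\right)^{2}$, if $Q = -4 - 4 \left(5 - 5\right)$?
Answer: $841$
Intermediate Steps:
$Q = -4$ ($Q = -4 - 4 \left(5 - 5\right) = -4 - 0 = -4 + 0 = -4$)
$Y = -25$ ($Y = -57 + 32 = -25$)
$\left(Q + Y\right)^{2} = \left(-4 - 25\right)^{2} = \left(-29\right)^{2} = 841$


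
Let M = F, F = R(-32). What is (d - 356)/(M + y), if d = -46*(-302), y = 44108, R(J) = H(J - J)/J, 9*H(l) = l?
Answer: 3384/11027 ≈ 0.30688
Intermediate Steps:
H(l) = l/9
R(J) = 0 (R(J) = ((J - J)/9)/J = ((⅑)*0)/J = 0/J = 0)
F = 0
M = 0
d = 13892
(d - 356)/(M + y) = (13892 - 356)/(0 + 44108) = 13536/44108 = 13536*(1/44108) = 3384/11027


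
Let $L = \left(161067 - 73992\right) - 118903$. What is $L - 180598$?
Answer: $-212426$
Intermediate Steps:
$L = -31828$ ($L = 87075 - 118903 = -31828$)
$L - 180598 = -31828 - 180598 = -212426$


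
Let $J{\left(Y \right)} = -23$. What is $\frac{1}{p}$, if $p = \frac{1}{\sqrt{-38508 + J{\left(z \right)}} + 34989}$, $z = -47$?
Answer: $34989 + i \sqrt{38531} \approx 34989.0 + 196.29 i$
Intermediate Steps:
$p = \frac{1}{34989 + i \sqrt{38531}}$ ($p = \frac{1}{\sqrt{-38508 - 23} + 34989} = \frac{1}{\sqrt{-38531} + 34989} = \frac{1}{i \sqrt{38531} + 34989} = \frac{1}{34989 + i \sqrt{38531}} \approx 2.8579 \cdot 10^{-5} - 1.603 \cdot 10^{-7} i$)
$\frac{1}{p} = \frac{1}{\frac{34989}{1224268652} - \frac{i \sqrt{38531}}{1224268652}}$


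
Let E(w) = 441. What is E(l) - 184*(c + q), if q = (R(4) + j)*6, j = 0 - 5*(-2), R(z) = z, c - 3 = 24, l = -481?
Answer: -19983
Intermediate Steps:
c = 27 (c = 3 + 24 = 27)
j = 10 (j = 0 + 10 = 10)
q = 84 (q = (4 + 10)*6 = 14*6 = 84)
E(l) - 184*(c + q) = 441 - 184*(27 + 84) = 441 - 184*111 = 441 - 1*20424 = 441 - 20424 = -19983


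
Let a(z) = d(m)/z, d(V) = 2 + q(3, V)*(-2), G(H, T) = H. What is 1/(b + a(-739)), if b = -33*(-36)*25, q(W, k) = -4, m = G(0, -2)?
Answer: 739/21948290 ≈ 3.3670e-5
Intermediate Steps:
m = 0
b = 29700 (b = 1188*25 = 29700)
d(V) = 10 (d(V) = 2 - 4*(-2) = 2 + 8 = 10)
a(z) = 10/z
1/(b + a(-739)) = 1/(29700 + 10/(-739)) = 1/(29700 + 10*(-1/739)) = 1/(29700 - 10/739) = 1/(21948290/739) = 739/21948290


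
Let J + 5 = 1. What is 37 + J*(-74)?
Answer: 333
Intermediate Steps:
J = -4 (J = -5 + 1 = -4)
37 + J*(-74) = 37 - 4*(-74) = 37 + 296 = 333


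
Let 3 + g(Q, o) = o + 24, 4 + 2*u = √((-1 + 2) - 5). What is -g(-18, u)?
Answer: -19 - I ≈ -19.0 - 1.0*I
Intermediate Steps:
u = -2 + I (u = -2 + √((-1 + 2) - 5)/2 = -2 + √(1 - 5)/2 = -2 + √(-4)/2 = -2 + (2*I)/2 = -2 + I ≈ -2.0 + 1.0*I)
g(Q, o) = 21 + o (g(Q, o) = -3 + (o + 24) = -3 + (24 + o) = 21 + o)
-g(-18, u) = -(21 + (-2 + I)) = -(19 + I) = -19 - I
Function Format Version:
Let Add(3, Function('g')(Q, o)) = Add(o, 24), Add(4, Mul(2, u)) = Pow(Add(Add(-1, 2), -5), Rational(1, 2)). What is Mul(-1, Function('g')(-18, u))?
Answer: Add(-19, Mul(-1, I)) ≈ Add(-19.000, Mul(-1.0000, I))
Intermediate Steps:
u = Add(-2, I) (u = Add(-2, Mul(Rational(1, 2), Pow(Add(Add(-1, 2), -5), Rational(1, 2)))) = Add(-2, Mul(Rational(1, 2), Pow(Add(1, -5), Rational(1, 2)))) = Add(-2, Mul(Rational(1, 2), Pow(-4, Rational(1, 2)))) = Add(-2, Mul(Rational(1, 2), Mul(2, I))) = Add(-2, I) ≈ Add(-2.0000, Mul(1.0000, I)))
Function('g')(Q, o) = Add(21, o) (Function('g')(Q, o) = Add(-3, Add(o, 24)) = Add(-3, Add(24, o)) = Add(21, o))
Mul(-1, Function('g')(-18, u)) = Mul(-1, Add(21, Add(-2, I))) = Mul(-1, Add(19, I)) = Add(-19, Mul(-1, I))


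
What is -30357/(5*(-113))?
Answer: 30357/565 ≈ 53.729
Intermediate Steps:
-30357/(5*(-113)) = -30357/(-565) = -30357*(-1/565) = 30357/565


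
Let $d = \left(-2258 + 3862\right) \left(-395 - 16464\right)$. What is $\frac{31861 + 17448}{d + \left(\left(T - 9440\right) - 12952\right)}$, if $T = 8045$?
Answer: $- \frac{49309}{27056183} \approx -0.0018225$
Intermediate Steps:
$d = -27041836$ ($d = 1604 \left(-16859\right) = -27041836$)
$\frac{31861 + 17448}{d + \left(\left(T - 9440\right) - 12952\right)} = \frac{31861 + 17448}{-27041836 + \left(\left(8045 - 9440\right) - 12952\right)} = \frac{49309}{-27041836 - 14347} = \frac{49309}{-27056183} = 49309 \left(- \frac{1}{27056183}\right) = - \frac{49309}{27056183}$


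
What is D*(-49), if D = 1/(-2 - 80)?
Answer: 49/82 ≈ 0.59756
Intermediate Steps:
D = -1/82 (D = 1/(-82) = -1/82 ≈ -0.012195)
D*(-49) = -1/82*(-49) = 49/82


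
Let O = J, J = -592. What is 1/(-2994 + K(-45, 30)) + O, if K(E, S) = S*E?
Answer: -2571649/4344 ≈ -592.00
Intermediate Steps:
K(E, S) = E*S
O = -592
1/(-2994 + K(-45, 30)) + O = 1/(-2994 - 45*30) - 592 = 1/(-2994 - 1350) - 592 = 1/(-4344) - 592 = -1/4344 - 592 = -2571649/4344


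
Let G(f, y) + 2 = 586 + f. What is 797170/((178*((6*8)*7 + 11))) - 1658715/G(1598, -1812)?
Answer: -50356382875/67386706 ≈ -747.27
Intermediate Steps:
G(f, y) = 584 + f (G(f, y) = -2 + (586 + f) = 584 + f)
797170/((178*((6*8)*7 + 11))) - 1658715/G(1598, -1812) = 797170/((178*((6*8)*7 + 11))) - 1658715/(584 + 1598) = 797170/((178*(48*7 + 11))) - 1658715/2182 = 797170/((178*(336 + 11))) - 1658715*1/2182 = 797170/((178*347)) - 1658715/2182 = 797170/61766 - 1658715/2182 = 797170*(1/61766) - 1658715/2182 = 398585/30883 - 1658715/2182 = -50356382875/67386706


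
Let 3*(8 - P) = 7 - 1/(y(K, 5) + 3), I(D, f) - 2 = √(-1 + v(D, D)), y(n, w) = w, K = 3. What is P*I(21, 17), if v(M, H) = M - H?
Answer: 137/12 + 137*I/24 ≈ 11.417 + 5.7083*I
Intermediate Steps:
I(D, f) = 2 + I (I(D, f) = 2 + √(-1 + (D - D)) = 2 + √(-1 + 0) = 2 + √(-1) = 2 + I)
P = 137/24 (P = 8 - (7 - 1/(5 + 3))/3 = 8 - (7 - 1/8)/3 = 8 - (7 - 1*⅛)/3 = 8 - (7 - ⅛)/3 = 8 - ⅓*55/8 = 8 - 55/24 = 137/24 ≈ 5.7083)
P*I(21, 17) = 137*(2 + I)/24 = 137/12 + 137*I/24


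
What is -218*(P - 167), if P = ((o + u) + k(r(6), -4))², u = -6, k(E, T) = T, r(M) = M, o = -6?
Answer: -19402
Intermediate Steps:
P = 256 (P = ((-6 - 6) - 4)² = (-12 - 4)² = (-16)² = 256)
-218*(P - 167) = -218*(256 - 167) = -218*89 = -19402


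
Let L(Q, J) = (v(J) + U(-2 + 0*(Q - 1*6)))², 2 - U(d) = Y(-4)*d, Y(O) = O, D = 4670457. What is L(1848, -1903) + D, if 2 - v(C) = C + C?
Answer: 19125661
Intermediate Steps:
U(d) = 2 + 4*d (U(d) = 2 - (-4)*d = 2 + 4*d)
v(C) = 2 - 2*C (v(C) = 2 - (C + C) = 2 - 2*C)
L(Q, J) = (-4 - 2*J)² (L(Q, J) = ((2 - 2*J) + (2 + 4*(-2 + 0*(Q - 1*6))))² = ((2 - 2*J) + (2 + 4*(-2 + 0*(Q - 6))))² = ((2 - 2*J) + (2 + 4*(-2 + 0*(-6 + Q))))² = ((2 - 2*J) + (2 + 4*(-2 + 0)))² = ((2 - 2*J) + (2 + 4*(-2)))² = ((2 - 2*J) + (2 - 8))² = ((2 - 2*J) - 6)² = (-4 - 2*J)²)
L(1848, -1903) + D = 4*(2 - 1903)² + 4670457 = 4*(-1901)² + 4670457 = 4*3613801 + 4670457 = 14455204 + 4670457 = 19125661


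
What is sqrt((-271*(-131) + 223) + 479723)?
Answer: sqrt(515447) ≈ 717.95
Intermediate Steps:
sqrt((-271*(-131) + 223) + 479723) = sqrt((35501 + 223) + 479723) = sqrt(35724 + 479723) = sqrt(515447)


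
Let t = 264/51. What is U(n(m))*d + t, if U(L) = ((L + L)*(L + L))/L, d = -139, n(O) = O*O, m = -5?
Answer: -236212/17 ≈ -13895.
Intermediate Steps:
n(O) = O²
t = 88/17 (t = 264*(1/51) = 88/17 ≈ 5.1765)
U(L) = 4*L (U(L) = ((2*L)*(2*L))/L = (4*L²)/L = 4*L)
U(n(m))*d + t = (4*(-5)²)*(-139) + 88/17 = (4*25)*(-139) + 88/17 = 100*(-139) + 88/17 = -13900 + 88/17 = -236212/17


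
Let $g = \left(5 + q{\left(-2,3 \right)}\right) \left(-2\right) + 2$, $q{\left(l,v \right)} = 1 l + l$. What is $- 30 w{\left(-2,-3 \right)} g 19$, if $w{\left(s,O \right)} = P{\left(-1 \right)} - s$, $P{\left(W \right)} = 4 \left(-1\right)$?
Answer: $0$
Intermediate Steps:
$P{\left(W \right)} = -4$
$w{\left(s,O \right)} = -4 - s$
$q{\left(l,v \right)} = 2 l$ ($q{\left(l,v \right)} = l + l = 2 l$)
$g = 0$ ($g = \left(5 + 2 \left(-2\right)\right) \left(-2\right) + 2 = \left(5 - 4\right) \left(-2\right) + 2 = 1 \left(-2\right) + 2 = -2 + 2 = 0$)
$- 30 w{\left(-2,-3 \right)} g 19 = - 30 \left(-4 - -2\right) 0 \cdot 19 = - 30 \left(-4 + 2\right) 0 \cdot 19 = - 30 \left(\left(-2\right) 0\right) 19 = \left(-30\right) 0 \cdot 19 = 0 \cdot 19 = 0$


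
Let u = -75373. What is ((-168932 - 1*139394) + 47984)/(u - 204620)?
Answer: 260342/279993 ≈ 0.92982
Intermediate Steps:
((-168932 - 1*139394) + 47984)/(u - 204620) = ((-168932 - 1*139394) + 47984)/(-75373 - 204620) = ((-168932 - 139394) + 47984)/(-279993) = (-308326 + 47984)*(-1/279993) = -260342*(-1/279993) = 260342/279993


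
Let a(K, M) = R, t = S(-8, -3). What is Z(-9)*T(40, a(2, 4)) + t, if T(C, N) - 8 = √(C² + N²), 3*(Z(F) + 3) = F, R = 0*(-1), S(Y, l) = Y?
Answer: -296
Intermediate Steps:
R = 0
t = -8
Z(F) = -3 + F/3
a(K, M) = 0
T(C, N) = 8 + √(C² + N²)
Z(-9)*T(40, a(2, 4)) + t = (-3 + (⅓)*(-9))*(8 + √(40² + 0²)) - 8 = (-3 - 3)*(8 + √(1600 + 0)) - 8 = -6*(8 + √1600) - 8 = -6*(8 + 40) - 8 = -6*48 - 8 = -288 - 8 = -296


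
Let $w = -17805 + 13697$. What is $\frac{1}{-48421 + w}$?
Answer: $- \frac{1}{52529} \approx -1.9037 \cdot 10^{-5}$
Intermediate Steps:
$w = -4108$
$\frac{1}{-48421 + w} = \frac{1}{-48421 - 4108} = \frac{1}{-52529} = - \frac{1}{52529}$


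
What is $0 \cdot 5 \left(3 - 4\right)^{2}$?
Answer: $0$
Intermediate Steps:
$0 \cdot 5 \left(3 - 4\right)^{2} = 0 \left(-1\right)^{2} = 0 \cdot 1 = 0$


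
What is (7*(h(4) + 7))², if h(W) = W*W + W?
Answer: 35721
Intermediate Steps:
h(W) = W + W² (h(W) = W² + W = W + W²)
(7*(h(4) + 7))² = (7*(4*(1 + 4) + 7))² = (7*(4*5 + 7))² = (7*(20 + 7))² = (7*27)² = 189² = 35721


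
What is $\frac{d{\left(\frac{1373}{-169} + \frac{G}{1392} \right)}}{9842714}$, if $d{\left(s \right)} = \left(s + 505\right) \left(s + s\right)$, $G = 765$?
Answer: $- \frac{23168728041631}{30261764042228992} \approx -0.00076561$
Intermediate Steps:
$d{\left(s \right)} = 2 s \left(505 + s\right)$ ($d{\left(s \right)} = \left(505 + s\right) 2 s = 2 s \left(505 + s\right)$)
$\frac{d{\left(\frac{1373}{-169} + \frac{G}{1392} \right)}}{9842714} = \frac{2 \left(\frac{1373}{-169} + \frac{765}{1392}\right) \left(505 + \left(\frac{1373}{-169} + \frac{765}{1392}\right)\right)}{9842714} = 2 \left(1373 \left(- \frac{1}{169}\right) + 765 \cdot \frac{1}{1392}\right) \left(505 + \left(1373 \left(- \frac{1}{169}\right) + 765 \cdot \frac{1}{1392}\right)\right) \frac{1}{9842714} = 2 \left(- \frac{1373}{169} + \frac{255}{464}\right) \left(505 + \left(- \frac{1373}{169} + \frac{255}{464}\right)\right) \frac{1}{9842714} = 2 \left(- \frac{593977}{78416}\right) \left(505 - \frac{593977}{78416}\right) \frac{1}{9842714} = 2 \left(- \frac{593977}{78416}\right) \frac{39006103}{78416} \cdot \frac{1}{9842714} = \left(- \frac{23168728041631}{3074534528}\right) \frac{1}{9842714} = - \frac{23168728041631}{30261764042228992}$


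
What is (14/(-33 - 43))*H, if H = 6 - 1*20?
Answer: 49/19 ≈ 2.5789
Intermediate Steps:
H = -14 (H = 6 - 20 = -14)
(14/(-33 - 43))*H = (14/(-33 - 43))*(-14) = (14/(-76))*(-14) = -1/76*14*(-14) = -7/38*(-14) = 49/19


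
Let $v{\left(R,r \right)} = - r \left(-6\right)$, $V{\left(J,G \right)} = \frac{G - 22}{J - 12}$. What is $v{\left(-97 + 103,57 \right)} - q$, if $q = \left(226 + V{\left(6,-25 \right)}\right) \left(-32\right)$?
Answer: $\frac{23474}{3} \approx 7824.7$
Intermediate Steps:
$V{\left(J,G \right)} = \frac{-22 + G}{-12 + J}$
$v{\left(R,r \right)} = 6 r$
$q = - \frac{22448}{3}$ ($q = \left(226 + \frac{-22 - 25}{-12 + 6}\right) \left(-32\right) = \left(226 + \frac{1}{-6} \left(-47\right)\right) \left(-32\right) = \left(226 - - \frac{47}{6}\right) \left(-32\right) = \left(226 + \frac{47}{6}\right) \left(-32\right) = \frac{1403}{6} \left(-32\right) = - \frac{22448}{3} \approx -7482.7$)
$v{\left(-97 + 103,57 \right)} - q = 6 \cdot 57 - - \frac{22448}{3} = 342 + \frac{22448}{3} = \frac{23474}{3}$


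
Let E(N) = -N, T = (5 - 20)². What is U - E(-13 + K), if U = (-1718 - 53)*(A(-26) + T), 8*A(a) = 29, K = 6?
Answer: -3239215/8 ≈ -4.0490e+5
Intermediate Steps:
A(a) = 29/8 (A(a) = (⅛)*29 = 29/8)
T = 225 (T = (-15)² = 225)
U = -3239159/8 (U = (-1718 - 53)*(29/8 + 225) = -1771*1829/8 = -3239159/8 ≈ -4.0490e+5)
U - E(-13 + K) = -3239159/8 - (-1)*(-13 + 6) = -3239159/8 - (-1)*(-7) = -3239159/8 - 1*7 = -3239159/8 - 7 = -3239215/8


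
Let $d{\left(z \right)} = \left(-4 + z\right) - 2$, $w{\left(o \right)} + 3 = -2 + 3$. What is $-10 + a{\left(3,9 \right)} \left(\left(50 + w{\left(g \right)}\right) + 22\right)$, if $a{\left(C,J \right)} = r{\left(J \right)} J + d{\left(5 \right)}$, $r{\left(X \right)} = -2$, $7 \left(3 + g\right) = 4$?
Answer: $-1340$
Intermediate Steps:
$g = - \frac{17}{7}$ ($g = -3 + \frac{1}{7} \cdot 4 = -3 + \frac{4}{7} = - \frac{17}{7} \approx -2.4286$)
$w{\left(o \right)} = -2$ ($w{\left(o \right)} = -3 + \left(-2 + 3\right) = -3 + 1 = -2$)
$d{\left(z \right)} = -6 + z$ ($d{\left(z \right)} = \left(-4 + z\right) - 2 = -6 + z$)
$a{\left(C,J \right)} = -1 - 2 J$ ($a{\left(C,J \right)} = - 2 J + \left(-6 + 5\right) = - 2 J - 1 = -1 - 2 J$)
$-10 + a{\left(3,9 \right)} \left(\left(50 + w{\left(g \right)}\right) + 22\right) = -10 + \left(-1 - 18\right) \left(\left(50 - 2\right) + 22\right) = -10 + \left(-1 - 18\right) \left(48 + 22\right) = -10 - 1330 = -1340$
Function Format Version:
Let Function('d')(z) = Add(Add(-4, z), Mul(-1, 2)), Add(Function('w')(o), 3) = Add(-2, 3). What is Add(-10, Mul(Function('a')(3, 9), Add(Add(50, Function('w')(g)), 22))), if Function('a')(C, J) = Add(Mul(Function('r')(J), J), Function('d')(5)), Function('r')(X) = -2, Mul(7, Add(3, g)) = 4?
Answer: -1340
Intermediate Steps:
g = Rational(-17, 7) (g = Add(-3, Mul(Rational(1, 7), 4)) = Add(-3, Rational(4, 7)) = Rational(-17, 7) ≈ -2.4286)
Function('w')(o) = -2 (Function('w')(o) = Add(-3, Add(-2, 3)) = Add(-3, 1) = -2)
Function('d')(z) = Add(-6, z) (Function('d')(z) = Add(Add(-4, z), -2) = Add(-6, z))
Function('a')(C, J) = Add(-1, Mul(-2, J)) (Function('a')(C, J) = Add(Mul(-2, J), Add(-6, 5)) = Add(Mul(-2, J), -1) = Add(-1, Mul(-2, J)))
Add(-10, Mul(Function('a')(3, 9), Add(Add(50, Function('w')(g)), 22))) = Add(-10, Mul(Add(-1, Mul(-2, 9)), Add(Add(50, -2), 22))) = Add(-10, Mul(Add(-1, -18), Add(48, 22))) = Add(-10, Mul(-19, 70)) = Add(-10, -1330) = -1340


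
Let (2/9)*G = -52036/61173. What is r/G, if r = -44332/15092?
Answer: 10761593/14023702 ≈ 0.76739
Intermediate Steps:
G = -26018/6797 (G = 9*(-52036/61173)/2 = 9*(-52036*1/61173)/2 = (9/2)*(-52036/61173) = -26018/6797 ≈ -3.8279)
r = -11083/3773 (r = -44332*1/15092 = -11083/3773 ≈ -2.9375)
r/G = -11083/(3773*(-26018/6797)) = -11083/3773*(-6797/26018) = 10761593/14023702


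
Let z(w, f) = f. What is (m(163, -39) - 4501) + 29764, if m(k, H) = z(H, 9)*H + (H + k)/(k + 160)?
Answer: 8046700/323 ≈ 24912.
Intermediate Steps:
m(k, H) = 9*H + (H + k)/(160 + k) (m(k, H) = 9*H + (H + k)/(k + 160) = 9*H + (H + k)/(160 + k))
(m(163, -39) - 4501) + 29764 = ((163 + 1441*(-39) + 9*(-39)*163)/(160 + 163) - 4501) + 29764 = ((163 - 56199 - 57213)/323 - 4501) + 29764 = ((1/323)*(-113249) - 4501) + 29764 = (-113249/323 - 4501) + 29764 = -1567072/323 + 29764 = 8046700/323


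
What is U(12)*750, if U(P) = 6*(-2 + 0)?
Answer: -9000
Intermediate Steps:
U(P) = -12 (U(P) = 6*(-2) = -12)
U(12)*750 = -12*750 = -9000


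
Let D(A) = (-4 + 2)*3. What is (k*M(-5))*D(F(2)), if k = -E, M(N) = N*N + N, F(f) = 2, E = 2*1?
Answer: 240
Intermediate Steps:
E = 2
M(N) = N + N² (M(N) = N² + N = N + N²)
D(A) = -6 (D(A) = -2*3 = -6)
k = -2 (k = -1*2 = -2)
(k*M(-5))*D(F(2)) = -(-10)*(1 - 5)*(-6) = -(-10)*(-4)*(-6) = -2*20*(-6) = -40*(-6) = 240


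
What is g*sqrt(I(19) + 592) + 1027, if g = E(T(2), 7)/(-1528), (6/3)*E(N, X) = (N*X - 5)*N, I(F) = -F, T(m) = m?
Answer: 1027 - 9*sqrt(573)/1528 ≈ 1026.9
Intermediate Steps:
E(N, X) = N*(-5 + N*X)/2 (E(N, X) = ((N*X - 5)*N)/2 = ((-5 + N*X)*N)/2 = (N*(-5 + N*X))/2 = N*(-5 + N*X)/2)
g = -9/1528 (g = ((1/2)*2*(-5 + 2*7))/(-1528) = ((1/2)*2*(-5 + 14))*(-1/1528) = ((1/2)*2*9)*(-1/1528) = 9*(-1/1528) = -9/1528 ≈ -0.0058900)
g*sqrt(I(19) + 592) + 1027 = -9*sqrt(-1*19 + 592)/1528 + 1027 = -9*sqrt(-19 + 592)/1528 + 1027 = -9*sqrt(573)/1528 + 1027 = 1027 - 9*sqrt(573)/1528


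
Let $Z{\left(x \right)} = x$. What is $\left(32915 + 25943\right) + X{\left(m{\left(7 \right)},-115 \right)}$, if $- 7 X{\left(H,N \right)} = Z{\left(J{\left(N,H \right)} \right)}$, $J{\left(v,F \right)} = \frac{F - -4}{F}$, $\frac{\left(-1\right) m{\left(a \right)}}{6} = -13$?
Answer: $\frac{16068193}{273} \approx 58858.0$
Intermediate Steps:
$m{\left(a \right)} = 78$ ($m{\left(a \right)} = \left(-6\right) \left(-13\right) = 78$)
$J{\left(v,F \right)} = \frac{4 + F}{F}$ ($J{\left(v,F \right)} = \frac{F + 4}{F} = \frac{4 + F}{F}$)
$X{\left(H,N \right)} = - \frac{4 + H}{7 H}$ ($X{\left(H,N \right)} = - \frac{\frac{1}{H} \left(4 + H\right)}{7} = - \frac{4 + H}{7 H}$)
$\left(32915 + 25943\right) + X{\left(m{\left(7 \right)},-115 \right)} = \left(32915 + 25943\right) + \frac{-4 - 78}{7 \cdot 78} = 58858 + \frac{1}{7} \cdot \frac{1}{78} \left(-4 - 78\right) = 58858 + \frac{1}{7} \cdot \frac{1}{78} \left(-82\right) = 58858 - \frac{41}{273} = \frac{16068193}{273}$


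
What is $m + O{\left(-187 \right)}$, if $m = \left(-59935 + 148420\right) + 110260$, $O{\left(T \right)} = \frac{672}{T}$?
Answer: $\frac{37164643}{187} \approx 1.9874 \cdot 10^{5}$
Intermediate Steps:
$m = 198745$ ($m = 88485 + 110260 = 198745$)
$m + O{\left(-187 \right)} = 198745 + \frac{672}{-187} = 198745 + 672 \left(- \frac{1}{187}\right) = 198745 - \frac{672}{187} = \frac{37164643}{187}$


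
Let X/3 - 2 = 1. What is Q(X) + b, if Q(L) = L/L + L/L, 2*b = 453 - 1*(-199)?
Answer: 328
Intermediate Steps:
X = 9 (X = 6 + 3*1 = 6 + 3 = 9)
b = 326 (b = (453 - 1*(-199))/2 = (453 + 199)/2 = (1/2)*652 = 326)
Q(L) = 2 (Q(L) = 1 + 1 = 2)
Q(X) + b = 2 + 326 = 328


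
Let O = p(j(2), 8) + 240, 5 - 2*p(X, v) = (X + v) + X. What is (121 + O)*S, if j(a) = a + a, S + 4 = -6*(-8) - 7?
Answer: 26307/2 ≈ 13154.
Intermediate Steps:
S = 37 (S = -4 + (-6*(-8) - 7) = -4 + (48 - 7) = -4 + 41 = 37)
j(a) = 2*a
p(X, v) = 5/2 - X - v/2 (p(X, v) = 5/2 - ((X + v) + X)/2 = 5/2 - (v + 2*X)/2 = 5/2 + (-X - v/2) = 5/2 - X - v/2)
O = 469/2 (O = (5/2 - 2*2 - ½*8) + 240 = (5/2 - 1*4 - 4) + 240 = (5/2 - 4 - 4) + 240 = -11/2 + 240 = 469/2 ≈ 234.50)
(121 + O)*S = (121 + 469/2)*37 = (711/2)*37 = 26307/2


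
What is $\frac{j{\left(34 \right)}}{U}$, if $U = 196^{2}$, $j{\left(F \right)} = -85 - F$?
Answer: $- \frac{17}{5488} \approx -0.0030977$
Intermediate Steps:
$U = 38416$
$\frac{j{\left(34 \right)}}{U} = \frac{-85 - 34}{38416} = \left(-85 - 34\right) \frac{1}{38416} = \left(-119\right) \frac{1}{38416} = - \frac{17}{5488}$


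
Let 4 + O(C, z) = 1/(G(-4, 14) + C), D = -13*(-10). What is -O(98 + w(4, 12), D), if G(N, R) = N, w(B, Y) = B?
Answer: 391/98 ≈ 3.9898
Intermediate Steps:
D = 130
O(C, z) = -4 + 1/(-4 + C)
-O(98 + w(4, 12), D) = -(17 - 4*(98 + 4))/(-4 + (98 + 4)) = -(17 - 4*102)/(-4 + 102) = -(17 - 408)/98 = -(-391)/98 = -1*(-391/98) = 391/98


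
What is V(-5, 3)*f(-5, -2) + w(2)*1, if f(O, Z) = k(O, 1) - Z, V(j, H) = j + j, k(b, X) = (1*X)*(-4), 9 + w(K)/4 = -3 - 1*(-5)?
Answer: -8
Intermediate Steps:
w(K) = -28 (w(K) = -36 + 4*(-3 - 1*(-5)) = -36 + 4*(-3 + 5) = -36 + 4*2 = -36 + 8 = -28)
k(b, X) = -4*X (k(b, X) = X*(-4) = -4*X)
V(j, H) = 2*j
f(O, Z) = -4 - Z (f(O, Z) = -4*1 - Z = -4 - Z)
V(-5, 3)*f(-5, -2) + w(2)*1 = (2*(-5))*(-4 - 1*(-2)) - 28*1 = -10*(-4 + 2) - 28 = -10*(-2) - 28 = 20 - 28 = -8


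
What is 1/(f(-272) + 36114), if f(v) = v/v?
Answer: 1/36115 ≈ 2.7689e-5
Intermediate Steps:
f(v) = 1
1/(f(-272) + 36114) = 1/(1 + 36114) = 1/36115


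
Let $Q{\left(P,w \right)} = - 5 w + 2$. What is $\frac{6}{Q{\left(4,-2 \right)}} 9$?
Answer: $\frac{9}{2} \approx 4.5$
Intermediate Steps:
$Q{\left(P,w \right)} = 2 - 5 w$
$\frac{6}{Q{\left(4,-2 \right)}} 9 = \frac{6}{2 - -10} \cdot 9 = \frac{6}{2 + 10} \cdot 9 = \frac{6}{12} \cdot 9 = 6 \cdot \frac{1}{12} \cdot 9 = \frac{1}{2} \cdot 9 = \frac{9}{2}$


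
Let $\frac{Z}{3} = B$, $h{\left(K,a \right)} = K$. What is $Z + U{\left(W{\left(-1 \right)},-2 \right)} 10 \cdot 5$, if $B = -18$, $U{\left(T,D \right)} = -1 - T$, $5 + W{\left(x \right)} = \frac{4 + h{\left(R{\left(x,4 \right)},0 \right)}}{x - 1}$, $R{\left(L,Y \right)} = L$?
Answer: $221$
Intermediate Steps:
$W{\left(x \right)} = -5 + \frac{4 + x}{-1 + x}$ ($W{\left(x \right)} = -5 + \frac{4 + x}{x - 1} = -5 + \frac{4 + x}{-1 + x}$)
$Z = -54$ ($Z = 3 \left(-18\right) = -54$)
$Z + U{\left(W{\left(-1 \right)},-2 \right)} 10 \cdot 5 = -54 + \left(-1 - \frac{9 - -4}{-1 - 1}\right) 10 \cdot 5 = -54 + \left(-1 - \frac{9 + 4}{-2}\right) 50 = -54 + \left(-1 - \left(- \frac{1}{2}\right) 13\right) 50 = -54 + \left(-1 - - \frac{13}{2}\right) 50 = -54 + \left(-1 + \frac{13}{2}\right) 50 = -54 + \frac{11}{2} \cdot 50 = -54 + 275 = 221$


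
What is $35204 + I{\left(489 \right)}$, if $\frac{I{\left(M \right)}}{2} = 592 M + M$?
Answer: $615158$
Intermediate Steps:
$I{\left(M \right)} = 1186 M$ ($I{\left(M \right)} = 2 \left(592 M + M\right) = 2 \cdot 593 M = 1186 M$)
$35204 + I{\left(489 \right)} = 35204 + 1186 \cdot 489 = 35204 + 579954 = 615158$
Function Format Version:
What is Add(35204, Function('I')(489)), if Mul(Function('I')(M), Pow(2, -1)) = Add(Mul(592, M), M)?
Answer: 615158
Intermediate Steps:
Function('I')(M) = Mul(1186, M) (Function('I')(M) = Mul(2, Add(Mul(592, M), M)) = Mul(2, Mul(593, M)) = Mul(1186, M))
Add(35204, Function('I')(489)) = Add(35204, Mul(1186, 489)) = Add(35204, 579954) = 615158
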